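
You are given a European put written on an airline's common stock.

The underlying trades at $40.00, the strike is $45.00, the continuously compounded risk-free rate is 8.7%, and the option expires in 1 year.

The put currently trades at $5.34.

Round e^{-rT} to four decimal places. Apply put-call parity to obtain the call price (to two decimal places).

e^(−rT) = e^(−0.087·1) = 0.9167
Put-call parity: C − P = S − K·e^(−rT) = 40 − 45·0.9167 = 40 − 41.2515 = -1.2515
C = P + (C − P) = 5.34 + (-1.2515) = 4.0885

$4.09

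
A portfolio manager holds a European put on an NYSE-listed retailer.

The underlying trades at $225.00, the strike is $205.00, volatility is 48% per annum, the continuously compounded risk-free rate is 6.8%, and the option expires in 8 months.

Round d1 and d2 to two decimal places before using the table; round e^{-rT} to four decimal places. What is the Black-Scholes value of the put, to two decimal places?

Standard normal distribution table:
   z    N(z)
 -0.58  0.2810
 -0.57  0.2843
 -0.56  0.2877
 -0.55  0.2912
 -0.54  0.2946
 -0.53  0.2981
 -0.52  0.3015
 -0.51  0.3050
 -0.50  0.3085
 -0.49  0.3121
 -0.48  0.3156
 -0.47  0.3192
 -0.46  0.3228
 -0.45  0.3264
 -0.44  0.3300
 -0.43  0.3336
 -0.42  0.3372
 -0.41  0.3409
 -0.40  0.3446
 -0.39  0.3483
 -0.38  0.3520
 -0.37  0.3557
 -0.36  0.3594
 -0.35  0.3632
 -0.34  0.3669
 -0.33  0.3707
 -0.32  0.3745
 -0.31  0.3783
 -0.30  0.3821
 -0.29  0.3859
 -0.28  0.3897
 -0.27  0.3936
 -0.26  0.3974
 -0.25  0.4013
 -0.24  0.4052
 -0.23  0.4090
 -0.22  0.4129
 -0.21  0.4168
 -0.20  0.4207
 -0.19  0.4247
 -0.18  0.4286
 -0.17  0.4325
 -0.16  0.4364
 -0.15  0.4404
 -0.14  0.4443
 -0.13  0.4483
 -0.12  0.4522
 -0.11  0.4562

σ√T = 0.48 × 0.8165 = 0.3919
ln(S/K) + (r + σ²/2)T = ln(225/205) + (0.068 + 0.48²/2)·0.6667 = 0.0931 + 0.1221 = 0.2152
d₁ = 0.2152 / 0.3919 = 0.5492 ⇒ 0.55
d₂ = d₁ − σ√T = 0.5492 − 0.3919 = 0.1572 ⇒ 0.16
e^(−rT) = e^(−0.068·0.6667) = 0.9557
N(−d₂) = N(-0.16) = 0.4364;  N(−d₁) = N(-0.55) = 0.2912
P = 205·0.9557·0.4364 − 225·0.2912 = 85.4988 − 65.5200 = 19.9788

$19.98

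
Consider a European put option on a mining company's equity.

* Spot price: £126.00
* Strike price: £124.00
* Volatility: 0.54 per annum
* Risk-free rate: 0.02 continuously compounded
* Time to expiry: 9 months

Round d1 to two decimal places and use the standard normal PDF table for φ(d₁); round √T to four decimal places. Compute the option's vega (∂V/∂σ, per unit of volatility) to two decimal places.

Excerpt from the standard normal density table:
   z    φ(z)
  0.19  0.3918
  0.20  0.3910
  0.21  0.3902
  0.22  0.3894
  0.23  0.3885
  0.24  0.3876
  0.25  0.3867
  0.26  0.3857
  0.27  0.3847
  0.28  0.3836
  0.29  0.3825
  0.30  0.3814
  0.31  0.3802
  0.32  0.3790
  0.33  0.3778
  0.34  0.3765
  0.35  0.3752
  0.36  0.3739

41.62

σ√T = 0.54 × 0.8660 = 0.4677
d₁ = [ln(126/124) + (0.02 + 0.54²/2)·0.75] / 0.4677 = [0.0160 + 0.1244] / 0.4677 = 0.3001 which rounds to 0.30
√T = √0.75 = 0.8660
φ(d₁) = φ(0.30) = 0.3814
vega = S·φ(d₁)·√T = 126·0.3814·0.8660 = 41.6168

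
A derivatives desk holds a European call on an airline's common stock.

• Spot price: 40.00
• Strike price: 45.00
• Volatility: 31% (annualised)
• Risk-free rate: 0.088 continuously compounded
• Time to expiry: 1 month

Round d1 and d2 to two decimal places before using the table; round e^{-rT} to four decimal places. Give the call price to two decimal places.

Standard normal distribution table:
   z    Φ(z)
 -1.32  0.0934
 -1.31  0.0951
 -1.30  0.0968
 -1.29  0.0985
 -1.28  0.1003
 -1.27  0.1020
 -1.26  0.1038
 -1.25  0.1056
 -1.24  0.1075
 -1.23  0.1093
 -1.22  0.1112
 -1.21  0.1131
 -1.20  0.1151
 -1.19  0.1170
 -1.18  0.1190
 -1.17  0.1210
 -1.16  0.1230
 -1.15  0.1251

σ√T = 0.31·√0.08333 = 0.0895
d₁ = [ln(40/45) + (0.088 + ½·0.31²)·0.08333] / (σ√T) = (-0.1178 + 0.0113) / 0.0895 = -1.1895 ⇒ -1.19
d₂ = -1.1895 − 0.0895 = -1.2790 ⇒ -1.28
exp(−rT) = exp(−0.088·0.08333) = 0.9927
N(d₁) = N(-1.19) = 0.1170;  N(d₂) = N(-1.28) = 0.1003
C = 40·0.1170 − 45·0.9927·0.1003 = 4.6800 − 4.4806 = 0.1994

0.20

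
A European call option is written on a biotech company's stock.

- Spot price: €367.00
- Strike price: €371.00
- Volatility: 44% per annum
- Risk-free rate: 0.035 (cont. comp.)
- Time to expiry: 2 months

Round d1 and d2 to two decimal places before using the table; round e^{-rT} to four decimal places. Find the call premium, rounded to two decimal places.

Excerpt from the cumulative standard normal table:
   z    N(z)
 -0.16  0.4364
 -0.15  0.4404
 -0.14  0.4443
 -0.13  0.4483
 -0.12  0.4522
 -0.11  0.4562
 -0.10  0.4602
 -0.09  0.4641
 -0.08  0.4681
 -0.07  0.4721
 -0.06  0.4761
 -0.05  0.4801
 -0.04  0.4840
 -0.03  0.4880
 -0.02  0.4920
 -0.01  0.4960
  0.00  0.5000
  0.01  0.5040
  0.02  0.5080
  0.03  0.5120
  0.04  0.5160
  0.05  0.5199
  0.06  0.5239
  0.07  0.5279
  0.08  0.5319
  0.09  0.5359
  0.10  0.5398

€25.48

σ√T = 0.44 × 0.4082 = 0.1796
d₁ = [ln(367/371) + (0.035 + 0.44²/2)·0.1667] / 0.1796 = [-0.0108 + 0.0220] / 0.1796 = 0.0619 which rounds to 0.06
d₂ = d₁ − σ√T = 0.0619 − 0.1796 = -0.1177 which rounds to -0.12
exp(−rT) = exp(−0.035·0.1667) = 0.9942
C = 367·N(0.06) − 371·0.9942·N(-0.12) = 367·0.5239 − 371·0.9942·0.4522 = 192.2713 − 166.7932 = 25.4781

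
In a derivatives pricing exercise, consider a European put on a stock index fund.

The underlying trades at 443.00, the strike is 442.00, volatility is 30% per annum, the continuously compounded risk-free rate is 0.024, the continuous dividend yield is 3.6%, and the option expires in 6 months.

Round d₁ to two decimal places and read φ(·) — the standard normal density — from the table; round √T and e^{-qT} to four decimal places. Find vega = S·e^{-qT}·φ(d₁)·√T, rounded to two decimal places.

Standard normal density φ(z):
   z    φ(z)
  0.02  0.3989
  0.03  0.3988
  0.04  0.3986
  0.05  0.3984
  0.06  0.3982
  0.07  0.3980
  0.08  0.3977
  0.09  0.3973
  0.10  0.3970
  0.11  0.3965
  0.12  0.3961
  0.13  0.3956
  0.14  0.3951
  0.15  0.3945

122.24

T = 0.5;  σ√T = 0.2121
d₁ = [ln(443/442) + (0.024 − 0.036 + ½·0.3²)·0.5] / (σ√T) = (0.0023 + 0.0165) / 0.2121 = 0.0884 → 0.09
√T = √0.5 = 0.7071
φ(d₁) = φ(0.09) = 0.3973
exp(−qT) = exp(−0.036·0.5) = 0.9822
vega = S·exp(−qT)·φ(d₁)·√T = 443·0.9822·0.3973·0.7071 = 122.2371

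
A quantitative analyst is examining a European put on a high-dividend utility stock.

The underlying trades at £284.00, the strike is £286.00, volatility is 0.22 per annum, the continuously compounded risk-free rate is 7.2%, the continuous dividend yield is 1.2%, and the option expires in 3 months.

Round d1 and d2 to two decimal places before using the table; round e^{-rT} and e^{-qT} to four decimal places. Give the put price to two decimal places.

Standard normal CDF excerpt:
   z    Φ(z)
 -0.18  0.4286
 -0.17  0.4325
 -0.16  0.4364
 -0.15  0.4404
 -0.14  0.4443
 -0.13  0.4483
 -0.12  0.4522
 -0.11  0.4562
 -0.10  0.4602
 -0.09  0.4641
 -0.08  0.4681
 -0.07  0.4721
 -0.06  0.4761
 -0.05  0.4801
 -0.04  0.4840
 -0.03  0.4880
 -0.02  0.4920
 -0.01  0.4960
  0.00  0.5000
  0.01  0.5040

£11.27

σ√T = 0.22 × 0.5000 = 0.1100
d₁ = [ln(284/286) + (0.072 − 0.012 + ½·0.22²)·0.25] / (σ√T) = (-0.0070 + 0.0210) / 0.1100 = 0.1276 ⇒ 0.13
d₂ = 0.1276 − 0.1100 = 0.0176 ⇒ 0.02
e^(−qT) = e^(−0.012·0.25) = 0.9970;  e^(−rT) = e^(−0.072·0.25) = 0.9822
P = 286·0.9822·N(-0.02) − 284·0.9970·N(-0.13) = 286·0.9822·0.4920 − 284·0.9970·0.4483 = 138.2073 − 126.9352 = 11.2721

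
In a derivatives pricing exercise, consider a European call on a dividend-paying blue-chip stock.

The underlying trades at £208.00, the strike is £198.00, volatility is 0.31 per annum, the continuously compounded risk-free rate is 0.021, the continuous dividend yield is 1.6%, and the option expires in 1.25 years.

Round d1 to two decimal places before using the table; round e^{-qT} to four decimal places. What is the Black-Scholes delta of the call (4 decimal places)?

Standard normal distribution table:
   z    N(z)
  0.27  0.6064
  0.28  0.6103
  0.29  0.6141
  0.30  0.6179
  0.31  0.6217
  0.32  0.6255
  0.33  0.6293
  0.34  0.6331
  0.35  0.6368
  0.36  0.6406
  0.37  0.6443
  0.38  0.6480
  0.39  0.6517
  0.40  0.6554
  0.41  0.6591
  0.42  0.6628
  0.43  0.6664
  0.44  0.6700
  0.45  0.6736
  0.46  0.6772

T = 1.25;  σ√T = 0.3466
d₁ = [ln(208/198) + (0.021 − 0.016 + ½·0.31²)·1.25] / (σ√T) = (0.0493 + 0.0663) / 0.3466 = 0.3335 which rounds to 0.33
N(d₁) = N(0.33) = 0.6293
Δ_call = exp(−qT)·N(d₁) = 0.9802·0.6293 = 0.6168

0.6168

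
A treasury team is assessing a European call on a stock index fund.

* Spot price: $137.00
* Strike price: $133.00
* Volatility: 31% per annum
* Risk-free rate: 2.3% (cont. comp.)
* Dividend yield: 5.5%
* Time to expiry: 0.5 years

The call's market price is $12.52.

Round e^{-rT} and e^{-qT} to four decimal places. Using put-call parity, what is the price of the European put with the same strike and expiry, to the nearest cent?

exp(−qT) = exp(−0.055·0.5) = 0.9729;  exp(−rT) = exp(−0.023·0.5) = 0.9886
Put-call parity: C − P = S·e^(−qT) − K·e^(−rT) = 137·0.9729 − 133·0.9886 = 133.2873 − 131.4838 = 1.8035
P = C − (C − P) = 12.52 − (1.8035) = 10.7165

$10.72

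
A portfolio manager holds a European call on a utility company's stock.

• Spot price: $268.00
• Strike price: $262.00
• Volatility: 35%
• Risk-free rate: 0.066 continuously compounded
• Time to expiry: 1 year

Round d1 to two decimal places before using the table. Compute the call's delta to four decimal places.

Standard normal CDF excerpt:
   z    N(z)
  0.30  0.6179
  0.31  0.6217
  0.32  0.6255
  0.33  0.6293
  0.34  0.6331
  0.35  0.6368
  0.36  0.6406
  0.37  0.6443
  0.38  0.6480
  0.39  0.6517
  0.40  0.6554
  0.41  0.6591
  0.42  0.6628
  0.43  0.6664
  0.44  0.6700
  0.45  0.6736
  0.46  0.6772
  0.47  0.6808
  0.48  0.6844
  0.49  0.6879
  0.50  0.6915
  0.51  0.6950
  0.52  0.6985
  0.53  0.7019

0.6664

σ√T = 0.35·√1 = 0.3500
d₁ = [ln(268/262) + (0.066 + 0.35²/2)·1] / 0.3500 = [0.0226 + 0.1273] / 0.3500 = 0.4283 ⇒ 0.43
N(d₁) = N(0.43) = 0.6664
Δ_call = N(d₁) = 0.6664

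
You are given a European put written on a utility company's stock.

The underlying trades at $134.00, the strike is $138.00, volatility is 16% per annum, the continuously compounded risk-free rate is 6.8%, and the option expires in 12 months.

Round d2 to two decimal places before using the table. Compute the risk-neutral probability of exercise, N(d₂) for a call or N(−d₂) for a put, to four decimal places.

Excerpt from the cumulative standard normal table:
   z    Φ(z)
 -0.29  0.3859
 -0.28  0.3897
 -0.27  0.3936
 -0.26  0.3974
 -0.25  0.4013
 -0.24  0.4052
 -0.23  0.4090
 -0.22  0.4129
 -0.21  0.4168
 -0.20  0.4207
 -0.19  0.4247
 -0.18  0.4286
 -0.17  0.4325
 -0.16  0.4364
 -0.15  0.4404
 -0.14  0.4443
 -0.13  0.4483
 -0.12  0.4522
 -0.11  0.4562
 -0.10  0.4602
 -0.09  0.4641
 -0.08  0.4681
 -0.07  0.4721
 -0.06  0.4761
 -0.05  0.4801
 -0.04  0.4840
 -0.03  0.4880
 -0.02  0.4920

T = 1;  σ√T = 0.1600
d₁ = [ln(134/138) + (0.068 + 0.16²/2)·1] / 0.1600 = [-0.0294 + 0.0808] / 0.1600 = 0.3212 ⇒ 0.32
d₂ = d₁ − σ√T = 0.3212 − 0.1600 = 0.1612 ⇒ 0.16
Risk-neutral Pr[S_T < K] = N(−d₂) = N(-0.16) = 0.4364

0.4364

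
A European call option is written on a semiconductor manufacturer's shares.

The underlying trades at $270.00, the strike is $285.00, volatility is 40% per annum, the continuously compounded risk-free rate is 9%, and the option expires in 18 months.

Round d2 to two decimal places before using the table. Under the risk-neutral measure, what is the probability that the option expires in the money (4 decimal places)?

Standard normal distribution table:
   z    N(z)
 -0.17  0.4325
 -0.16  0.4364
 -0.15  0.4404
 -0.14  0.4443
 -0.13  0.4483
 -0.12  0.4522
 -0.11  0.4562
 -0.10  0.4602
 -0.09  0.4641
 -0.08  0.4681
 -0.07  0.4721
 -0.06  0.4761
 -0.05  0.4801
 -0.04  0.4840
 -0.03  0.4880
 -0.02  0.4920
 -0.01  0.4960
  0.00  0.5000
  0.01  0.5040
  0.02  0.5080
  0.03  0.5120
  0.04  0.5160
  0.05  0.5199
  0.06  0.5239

0.4681

T = 1.5;  σ√T = 0.4899
d₁ = [ln(270/285) + (0.09 + 0.4²/2)·1.5] / 0.4899 = [-0.0541 + 0.2550] / 0.4899 = 0.4102 ⇒ 0.41
d₂ = d₁ − σ√T = 0.4102 − 0.4899 = -0.0797 ⇒ -0.08
Pr(exercise) under Q = N(d₂) = 0.4681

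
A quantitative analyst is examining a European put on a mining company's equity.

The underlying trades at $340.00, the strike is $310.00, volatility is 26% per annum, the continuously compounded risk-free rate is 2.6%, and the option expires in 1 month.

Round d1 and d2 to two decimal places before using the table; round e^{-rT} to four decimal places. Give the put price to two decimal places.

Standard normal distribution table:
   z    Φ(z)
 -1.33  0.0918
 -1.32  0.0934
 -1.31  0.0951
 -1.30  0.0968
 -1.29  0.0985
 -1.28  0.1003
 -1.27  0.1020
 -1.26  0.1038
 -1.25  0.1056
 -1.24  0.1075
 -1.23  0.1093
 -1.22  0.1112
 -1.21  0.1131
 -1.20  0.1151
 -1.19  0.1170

$1.48

T = 0.08333;  σ√T = 0.0751
d₁ = [ln(340/310) + (0.026 + 0.26²/2)·0.08333] / 0.0751 = [0.0924 + 0.0050] / 0.0751 = 1.2971 ⇒ 1.30
d₂ = d₁ − σ√T = 1.2971 − 0.0751 = 1.2221 ⇒ 1.22
e^(−rT) = e^(−0.026·0.08333) = 0.9978
P = 310·0.9978·N(-1.22) − 340·N(-1.30) = 310·0.9978·0.1112 − 340·0.0968 = 34.3962 − 32.9120 = 1.4842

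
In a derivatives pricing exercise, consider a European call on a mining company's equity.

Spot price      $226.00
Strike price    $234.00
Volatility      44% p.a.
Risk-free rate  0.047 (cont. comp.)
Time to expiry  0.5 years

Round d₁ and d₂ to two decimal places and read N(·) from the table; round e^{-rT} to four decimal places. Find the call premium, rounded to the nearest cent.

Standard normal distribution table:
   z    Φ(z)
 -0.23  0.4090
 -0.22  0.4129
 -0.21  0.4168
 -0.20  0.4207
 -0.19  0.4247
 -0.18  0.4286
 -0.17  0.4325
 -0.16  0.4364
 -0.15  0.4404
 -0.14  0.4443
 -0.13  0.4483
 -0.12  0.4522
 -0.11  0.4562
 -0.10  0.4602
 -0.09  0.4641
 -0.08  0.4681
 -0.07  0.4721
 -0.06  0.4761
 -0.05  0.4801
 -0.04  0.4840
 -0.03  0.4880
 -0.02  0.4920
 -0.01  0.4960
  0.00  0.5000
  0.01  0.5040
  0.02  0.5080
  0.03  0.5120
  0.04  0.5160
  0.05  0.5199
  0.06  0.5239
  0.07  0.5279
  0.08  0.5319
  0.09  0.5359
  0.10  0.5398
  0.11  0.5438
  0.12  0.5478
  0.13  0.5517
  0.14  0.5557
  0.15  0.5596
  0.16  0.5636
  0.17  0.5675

$26.73

T = 0.5;  σ√T = 0.3111
d₁ = [ln(226/234) + (0.047 + 0.44²/2)·0.5] / 0.3111 = [-0.0348 + 0.0719] / 0.3111 = 0.1193 ≈ 0.12
d₂ = d₁ − σ√T = 0.1193 − 0.3111 = -0.1918 ≈ -0.19
e^(−rT) = e^(−0.047·0.5) = 0.9768
N(d₁) = N(0.12) = 0.5478;  N(d₂) = N(-0.19) = 0.4247
C = 226·0.5478 − 234·0.9768·0.4247 = 123.8028 − 97.0742 = 26.7286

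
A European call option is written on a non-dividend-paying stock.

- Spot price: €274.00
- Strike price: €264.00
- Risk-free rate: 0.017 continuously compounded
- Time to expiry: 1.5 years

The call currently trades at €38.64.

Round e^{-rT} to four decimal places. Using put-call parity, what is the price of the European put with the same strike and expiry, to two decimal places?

€21.99

e^(−rT) = e^(−0.017·1.5) = 0.9748
Put-call parity: C − P = S − K·e^(−rT) = 274 − 264·0.9748 = 274 − 257.3472 = 16.6528
P = C − (C − P) = 38.64 − (16.6528) = 21.9872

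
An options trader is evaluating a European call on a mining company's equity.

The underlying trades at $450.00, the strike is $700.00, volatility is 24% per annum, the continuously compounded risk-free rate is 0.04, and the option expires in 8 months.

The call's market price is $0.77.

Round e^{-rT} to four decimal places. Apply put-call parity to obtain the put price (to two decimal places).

$232.36

e^(−rT) = e^(−0.04·0.6667) = 0.9737
Put-call parity: C − P = S − K·e^(−rT) = 450 − 700·0.9737 = 450 − 681.5900 = -231.5900
P = C − (C − P) = 0.77 − (-231.5900) = 232.3600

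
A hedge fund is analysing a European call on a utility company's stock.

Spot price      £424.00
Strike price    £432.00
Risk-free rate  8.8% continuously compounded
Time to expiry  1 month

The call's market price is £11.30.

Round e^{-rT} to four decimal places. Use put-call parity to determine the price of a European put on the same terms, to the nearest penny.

£16.15

exp(−rT) = exp(−0.088·0.08333) = 0.9927
Put-call parity: C − P = S − K·e^(−rT) = 424 − 432·0.9927 = 424 − 428.8464 = -4.8464
P = C − (C − P) = 11.30 − (-4.8464) = 16.1464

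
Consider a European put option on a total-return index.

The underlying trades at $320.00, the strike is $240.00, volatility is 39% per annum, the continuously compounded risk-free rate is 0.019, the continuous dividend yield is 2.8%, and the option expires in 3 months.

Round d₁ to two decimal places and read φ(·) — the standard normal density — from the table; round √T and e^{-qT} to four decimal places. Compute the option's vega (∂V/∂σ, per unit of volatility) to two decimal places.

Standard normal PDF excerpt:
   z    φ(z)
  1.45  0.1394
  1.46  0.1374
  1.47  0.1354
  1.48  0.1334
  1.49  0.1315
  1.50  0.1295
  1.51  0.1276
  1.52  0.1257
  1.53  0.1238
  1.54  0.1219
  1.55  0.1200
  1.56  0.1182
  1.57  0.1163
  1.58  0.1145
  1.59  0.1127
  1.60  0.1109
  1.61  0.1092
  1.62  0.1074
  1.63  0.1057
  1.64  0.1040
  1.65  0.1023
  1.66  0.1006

T = 0.25;  σ√T = 0.1950
d₁ = [ln(320/240) + (0.019 − 0.028 + 0.39²/2)·0.25] / 0.1950 = [0.2877 + 0.0168] / 0.1950 = 1.5613 ≈ 1.56
√T = √0.25 = 0.5000
φ(d₁) = φ(1.56) = 0.1182
exp(−qT) = exp(−0.028·0.25) = 0.9930
vega = S·exp(−qT)·φ(d₁)·√T = 320·0.9930·0.1182·0.5000 = 18.7796
(Call and put vega coincide under Black-Scholes.)

18.78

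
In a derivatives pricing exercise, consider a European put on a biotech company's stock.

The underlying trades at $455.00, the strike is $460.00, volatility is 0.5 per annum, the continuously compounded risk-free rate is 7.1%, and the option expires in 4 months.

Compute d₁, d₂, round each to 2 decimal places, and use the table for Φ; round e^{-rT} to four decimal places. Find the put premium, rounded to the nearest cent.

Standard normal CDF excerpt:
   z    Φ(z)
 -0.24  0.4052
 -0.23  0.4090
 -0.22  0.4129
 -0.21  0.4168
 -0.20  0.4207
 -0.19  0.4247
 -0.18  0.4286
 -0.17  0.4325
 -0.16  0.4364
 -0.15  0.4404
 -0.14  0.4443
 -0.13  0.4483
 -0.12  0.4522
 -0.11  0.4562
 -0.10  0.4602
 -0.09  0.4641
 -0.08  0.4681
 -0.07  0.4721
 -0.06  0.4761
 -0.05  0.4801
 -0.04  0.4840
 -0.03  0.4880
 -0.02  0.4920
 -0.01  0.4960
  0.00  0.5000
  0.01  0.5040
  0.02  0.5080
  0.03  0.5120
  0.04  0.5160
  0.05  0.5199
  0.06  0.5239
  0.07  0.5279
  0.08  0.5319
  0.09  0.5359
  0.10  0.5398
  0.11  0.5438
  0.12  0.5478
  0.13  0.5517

T = 0.3333;  σ√T = 0.2887
d₁ = [ln(455/460) + (0.071 + 0.5²/2)·0.3333] / 0.2887 = [-0.0109 + 0.0653] / 0.2887 = 0.1885 which rounds to 0.19
d₂ = d₁ − σ√T = 0.1885 − 0.2887 = -0.1002 which rounds to -0.10
exp(−rT) = exp(−0.071·0.3333) = 0.9766
N(−d₂) = N(0.10) = 0.5398;  N(−d₁) = N(-0.19) = 0.4247
P = 460·0.9766·0.5398 − 455·0.4247 = 242.4976 − 193.2385 = 49.2591

$49.26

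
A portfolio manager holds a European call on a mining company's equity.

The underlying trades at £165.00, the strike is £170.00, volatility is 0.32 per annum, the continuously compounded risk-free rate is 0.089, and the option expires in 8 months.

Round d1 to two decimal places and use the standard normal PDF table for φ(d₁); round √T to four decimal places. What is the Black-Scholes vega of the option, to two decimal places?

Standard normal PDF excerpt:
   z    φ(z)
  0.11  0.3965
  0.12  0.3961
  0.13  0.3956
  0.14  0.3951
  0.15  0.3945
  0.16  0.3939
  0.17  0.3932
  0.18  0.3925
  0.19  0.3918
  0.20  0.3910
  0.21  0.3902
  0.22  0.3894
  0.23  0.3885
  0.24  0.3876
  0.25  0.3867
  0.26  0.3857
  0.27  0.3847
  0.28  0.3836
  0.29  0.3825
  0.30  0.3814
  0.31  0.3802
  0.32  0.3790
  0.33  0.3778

σ√T = 0.32·√0.6667 = 0.2613
d₁ = [ln(165/170) + (0.089 + ½·0.32²)·0.6667] / (σ√T) = (-0.0299 + 0.0935) / 0.2613 = 0.2435 ≈ 0.24
√T = √0.6667 = 0.8165
φ(d₁) = φ(0.24) = 0.3876
vega = S·φ(d₁)·√T = 165·0.3876·0.8165 = 52.2184

52.22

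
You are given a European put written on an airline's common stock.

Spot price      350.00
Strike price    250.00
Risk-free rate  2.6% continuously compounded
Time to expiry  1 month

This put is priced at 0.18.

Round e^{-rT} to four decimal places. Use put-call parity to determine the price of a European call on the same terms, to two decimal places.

exp(−rT) = exp(−0.026·0.08333) = 0.9978
Put-call parity: C − P = S − K·e^(−rT) = 350 − 250·0.9978 = 350 − 249.4500 = 100.5500
C = P + (C − P) = 0.18 + (100.5500) = 100.7300

100.73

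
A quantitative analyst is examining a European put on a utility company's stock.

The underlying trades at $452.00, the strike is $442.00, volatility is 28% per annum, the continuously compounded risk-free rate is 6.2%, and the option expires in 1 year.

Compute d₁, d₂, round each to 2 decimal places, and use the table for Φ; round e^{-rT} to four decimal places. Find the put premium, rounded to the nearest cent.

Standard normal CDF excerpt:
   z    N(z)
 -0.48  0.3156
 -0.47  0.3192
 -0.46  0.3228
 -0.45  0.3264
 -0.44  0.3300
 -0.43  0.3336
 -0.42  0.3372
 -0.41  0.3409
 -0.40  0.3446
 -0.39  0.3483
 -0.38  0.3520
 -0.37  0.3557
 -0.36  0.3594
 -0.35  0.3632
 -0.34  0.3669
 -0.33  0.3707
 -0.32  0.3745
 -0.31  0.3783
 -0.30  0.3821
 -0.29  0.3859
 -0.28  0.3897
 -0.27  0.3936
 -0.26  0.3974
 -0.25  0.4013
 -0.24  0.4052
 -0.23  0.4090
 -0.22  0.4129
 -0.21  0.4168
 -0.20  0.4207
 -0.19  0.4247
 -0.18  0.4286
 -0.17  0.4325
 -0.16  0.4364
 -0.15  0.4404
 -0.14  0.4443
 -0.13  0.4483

$32.14

σ√T = 0.28 × 1.0000 = 0.2800
d₁ = [ln(452/442) + (0.062 + ½·0.28²)·1] / (σ√T) = (0.0224 + 0.1012) / 0.2800 = 0.4413 which rounds to 0.44
d₂ = 0.4413 − 0.2800 = 0.1613 which rounds to 0.16
e^(−rT) = e^(−0.062·1) = 0.9399
N(−d₂) = N(-0.16) = 0.4364;  N(−d₁) = N(-0.44) = 0.3300
P = 442·0.9399·0.4364 − 452·0.3300 = 181.2962 − 149.1600 = 32.1362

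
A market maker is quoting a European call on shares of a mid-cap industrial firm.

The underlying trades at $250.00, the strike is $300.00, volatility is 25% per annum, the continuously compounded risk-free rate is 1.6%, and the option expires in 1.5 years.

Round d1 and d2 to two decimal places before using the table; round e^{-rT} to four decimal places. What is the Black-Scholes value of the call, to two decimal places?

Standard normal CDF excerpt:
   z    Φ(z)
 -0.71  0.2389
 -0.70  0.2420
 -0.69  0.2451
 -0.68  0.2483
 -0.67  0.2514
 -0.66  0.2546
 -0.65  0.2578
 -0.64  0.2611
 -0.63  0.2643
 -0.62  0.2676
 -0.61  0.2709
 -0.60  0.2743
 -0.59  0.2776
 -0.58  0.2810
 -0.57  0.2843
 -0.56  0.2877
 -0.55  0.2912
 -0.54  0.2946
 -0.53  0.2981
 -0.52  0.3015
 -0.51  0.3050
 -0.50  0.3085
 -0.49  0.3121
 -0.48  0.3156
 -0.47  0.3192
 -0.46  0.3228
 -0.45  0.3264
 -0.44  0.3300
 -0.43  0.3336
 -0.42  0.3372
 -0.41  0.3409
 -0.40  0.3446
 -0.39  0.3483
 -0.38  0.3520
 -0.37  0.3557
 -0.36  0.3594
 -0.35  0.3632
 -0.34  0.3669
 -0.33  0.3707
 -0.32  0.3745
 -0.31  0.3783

σ√T = 0.25·√1.5 = 0.3062
d₁ = [ln(250/300) + (0.016 + ½·0.25²)·1.5] / (σ√T) = (-0.1823 + 0.0709) / 0.3062 = -0.3640 which rounds to -0.36
d₂ = -0.3640 − 0.3062 = -0.6702 which rounds to -0.67
exp(−rT) = exp(−0.016·1.5) = 0.9763
N(d₁) = N(-0.36) = 0.3594;  N(d₂) = N(-0.67) = 0.2514
C = 250·0.3594 − 300·0.9763·0.2514 = 89.8500 − 73.6325 = 16.2175

$16.22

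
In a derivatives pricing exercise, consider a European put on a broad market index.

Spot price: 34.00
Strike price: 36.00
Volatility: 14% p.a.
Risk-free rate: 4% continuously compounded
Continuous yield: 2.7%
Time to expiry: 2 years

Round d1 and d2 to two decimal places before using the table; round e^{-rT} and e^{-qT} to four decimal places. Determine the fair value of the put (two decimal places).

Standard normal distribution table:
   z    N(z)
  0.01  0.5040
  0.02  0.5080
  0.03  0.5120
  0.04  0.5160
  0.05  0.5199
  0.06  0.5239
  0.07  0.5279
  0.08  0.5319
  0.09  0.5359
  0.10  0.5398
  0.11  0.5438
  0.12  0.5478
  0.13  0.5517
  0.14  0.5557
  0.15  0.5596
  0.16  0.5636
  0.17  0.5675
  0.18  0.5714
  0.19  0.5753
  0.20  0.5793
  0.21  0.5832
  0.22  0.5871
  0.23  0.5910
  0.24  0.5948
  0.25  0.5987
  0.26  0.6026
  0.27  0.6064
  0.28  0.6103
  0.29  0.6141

σ√T = 0.14·√2 = 0.1980
d₁ = [ln(34/36) + (0.04 − 0.027 + 0.14²/2)·2] / 0.1980 = [-0.0572 + 0.0456] / 0.1980 = -0.0584 ≈ -0.06
d₂ = d₁ − σ√T = -0.0584 − 0.1980 = -0.2564 ≈ -0.26
exp(−qT) = exp(−0.027·2) = 0.9474;  exp(−rT) = exp(−0.04·2) = 0.9231
N(−d₂) = N(0.26) = 0.6026;  N(−d₁) = N(0.06) = 0.5239
P = 36·0.9231·0.6026 − 34·0.9474·0.5239 = 20.0254 − 16.8757 = 3.1497

3.15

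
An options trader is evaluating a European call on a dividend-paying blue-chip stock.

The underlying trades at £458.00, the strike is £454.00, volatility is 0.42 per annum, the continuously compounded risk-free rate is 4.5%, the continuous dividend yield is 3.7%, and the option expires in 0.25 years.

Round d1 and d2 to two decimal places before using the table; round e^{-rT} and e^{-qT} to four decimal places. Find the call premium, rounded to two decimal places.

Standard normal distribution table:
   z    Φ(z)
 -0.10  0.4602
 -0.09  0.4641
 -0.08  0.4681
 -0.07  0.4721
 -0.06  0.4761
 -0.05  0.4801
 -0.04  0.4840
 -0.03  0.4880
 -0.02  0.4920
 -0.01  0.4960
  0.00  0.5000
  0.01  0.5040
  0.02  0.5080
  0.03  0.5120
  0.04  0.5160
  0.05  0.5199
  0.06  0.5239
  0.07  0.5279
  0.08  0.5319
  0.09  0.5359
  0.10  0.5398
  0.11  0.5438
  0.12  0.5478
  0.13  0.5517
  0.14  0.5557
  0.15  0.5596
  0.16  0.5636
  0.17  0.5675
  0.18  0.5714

£40.23

T = 0.25;  σ√T = 0.2100
ln(S/K) + (r − q + σ²/2)T = ln(458/454) + (0.045 − 0.037 + 0.42²/2)·0.25 = 0.0088 + 0.0240 = 0.0328
d₁ = 0.0328 / 0.2100 = 0.1563 ≈ 0.16
d₂ = d₁ − σ√T = 0.1563 − 0.2100 = -0.0537 ≈ -0.05
e^(−qT) = e^(−0.037·0.25) = 0.9908;  e^(−rT) = e^(−0.045·0.25) = 0.9888
N(d₁) = N(0.16) = 0.5636;  N(d₂) = N(-0.05) = 0.4801
C = 458·0.9908·0.5636 − 454·0.9888·0.4801 = 255.7540 − 215.5242 = 40.2298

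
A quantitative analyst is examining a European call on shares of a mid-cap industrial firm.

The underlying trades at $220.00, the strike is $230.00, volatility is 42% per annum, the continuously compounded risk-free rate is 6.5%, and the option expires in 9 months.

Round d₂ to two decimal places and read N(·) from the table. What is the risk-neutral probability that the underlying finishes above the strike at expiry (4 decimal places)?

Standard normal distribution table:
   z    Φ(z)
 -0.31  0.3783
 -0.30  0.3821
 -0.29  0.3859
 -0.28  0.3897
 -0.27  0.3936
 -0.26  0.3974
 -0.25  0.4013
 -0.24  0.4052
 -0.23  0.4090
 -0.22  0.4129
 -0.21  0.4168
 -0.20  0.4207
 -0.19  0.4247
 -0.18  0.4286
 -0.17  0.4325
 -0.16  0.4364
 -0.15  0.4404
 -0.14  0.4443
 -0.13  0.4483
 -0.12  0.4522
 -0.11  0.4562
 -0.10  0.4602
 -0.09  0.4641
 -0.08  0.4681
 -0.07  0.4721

σ√T = 0.42 × 0.8660 = 0.3637
d₁ = [ln(220/230) + (0.065 + 0.42²/2)·0.75] / 0.3637 = [-0.0445 + 0.1149] / 0.3637 = 0.1937 which rounds to 0.19
d₂ = d₁ − σ√T = 0.1937 − 0.3637 = -0.1700 which rounds to -0.17
Pr(exercise) under Q = N(d₂) = 0.4325

0.4325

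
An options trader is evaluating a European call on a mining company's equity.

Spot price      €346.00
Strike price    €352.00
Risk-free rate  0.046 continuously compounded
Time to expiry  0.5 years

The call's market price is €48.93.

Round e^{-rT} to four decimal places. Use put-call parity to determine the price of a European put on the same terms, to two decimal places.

€46.94

e^(−rT) = e^(−0.046·0.5) = 0.9773
Put-call parity: C − P = S − K·e^(−rT) = 346 − 352·0.9773 = 346 − 344.0096 = 1.9904
P = C − (C − P) = 48.93 − (1.9904) = 46.9396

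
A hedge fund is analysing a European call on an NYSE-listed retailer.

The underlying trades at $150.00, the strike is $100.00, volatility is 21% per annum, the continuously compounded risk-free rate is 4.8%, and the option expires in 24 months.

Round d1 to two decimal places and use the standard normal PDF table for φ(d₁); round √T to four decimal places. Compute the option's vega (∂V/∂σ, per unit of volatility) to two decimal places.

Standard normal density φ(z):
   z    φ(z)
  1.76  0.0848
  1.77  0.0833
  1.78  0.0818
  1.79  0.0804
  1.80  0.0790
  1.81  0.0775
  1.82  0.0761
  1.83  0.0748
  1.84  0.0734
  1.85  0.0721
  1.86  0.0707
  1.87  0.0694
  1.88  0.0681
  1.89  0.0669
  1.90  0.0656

15.57

T = 2;  σ√T = 0.2970
ln(S/K) + (r + σ²/2)T = ln(150/100) + (0.048 + 0.21²/2)·2 = 0.4055 + 0.1401 = 0.5456
d₁ = 0.5456 / 0.2970 = 1.8370 → 1.84
√T = √2 = 1.4142
φ(d₁) = φ(1.84) = 0.0734
vega = S·φ(d₁)·√T = 150·0.0734·1.4142 = 15.5703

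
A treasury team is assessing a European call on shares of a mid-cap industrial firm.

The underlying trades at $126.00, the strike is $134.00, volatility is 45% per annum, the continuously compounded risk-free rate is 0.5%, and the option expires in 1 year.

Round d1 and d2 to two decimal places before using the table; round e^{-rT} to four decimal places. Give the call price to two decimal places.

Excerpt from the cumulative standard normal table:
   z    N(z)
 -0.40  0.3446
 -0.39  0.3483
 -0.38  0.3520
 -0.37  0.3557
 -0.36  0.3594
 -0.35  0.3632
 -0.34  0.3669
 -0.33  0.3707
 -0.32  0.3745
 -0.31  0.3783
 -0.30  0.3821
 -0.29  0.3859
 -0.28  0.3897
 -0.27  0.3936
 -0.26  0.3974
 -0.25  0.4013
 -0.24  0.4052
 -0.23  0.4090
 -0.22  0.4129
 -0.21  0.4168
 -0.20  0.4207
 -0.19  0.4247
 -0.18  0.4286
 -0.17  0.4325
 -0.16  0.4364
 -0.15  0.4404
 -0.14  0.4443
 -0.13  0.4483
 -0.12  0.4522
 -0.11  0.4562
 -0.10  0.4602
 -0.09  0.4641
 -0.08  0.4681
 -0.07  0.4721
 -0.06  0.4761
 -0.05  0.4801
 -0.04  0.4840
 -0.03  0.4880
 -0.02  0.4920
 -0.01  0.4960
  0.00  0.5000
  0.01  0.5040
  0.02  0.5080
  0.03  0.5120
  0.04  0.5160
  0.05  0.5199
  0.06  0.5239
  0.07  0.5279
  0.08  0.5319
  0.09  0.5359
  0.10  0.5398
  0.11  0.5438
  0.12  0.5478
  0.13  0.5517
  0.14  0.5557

$19.59

σ√T = 0.45·√1 = 0.4500
ln(S/K) + (r + σ²/2)T = ln(126/134) + (0.005 + 0.45²/2)·1 = -0.0616 + 0.1063 = 0.0447
d₁ = 0.0447 / 0.4500 = 0.0993 ≈ 0.10
d₂ = d₁ − σ√T = 0.0993 − 0.4500 = -0.3507 ≈ -0.35
exp(−rT) = exp(−0.005·1) = 0.9950
C = 126·N(0.10) − 134·0.9950·N(-0.35) = 126·0.5398 − 134·0.9950·0.3632 = 68.0148 − 48.4255 = 19.5893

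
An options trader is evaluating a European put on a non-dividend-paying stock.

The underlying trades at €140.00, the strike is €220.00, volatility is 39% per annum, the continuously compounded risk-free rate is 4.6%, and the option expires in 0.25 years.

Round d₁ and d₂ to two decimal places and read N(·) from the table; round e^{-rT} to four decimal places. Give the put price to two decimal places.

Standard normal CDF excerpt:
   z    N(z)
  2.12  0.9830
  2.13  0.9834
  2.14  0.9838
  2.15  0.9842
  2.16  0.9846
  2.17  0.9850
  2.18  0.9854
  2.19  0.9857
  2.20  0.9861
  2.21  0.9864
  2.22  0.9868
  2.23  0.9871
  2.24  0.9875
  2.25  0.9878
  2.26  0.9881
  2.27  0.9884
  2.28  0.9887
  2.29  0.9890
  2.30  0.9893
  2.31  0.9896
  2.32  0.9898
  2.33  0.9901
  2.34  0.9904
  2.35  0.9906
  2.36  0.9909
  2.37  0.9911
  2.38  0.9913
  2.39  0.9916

€77.67

σ√T = 0.39 × 0.5000 = 0.1950
d₁ = [ln(140/220) + (0.046 + ½·0.39²)·0.25] / (σ√T) = (-0.4520 + 0.0305) / 0.1950 = -2.1614 which rounds to -2.16
d₂ = -2.1614 − 0.1950 = -2.3564 which rounds to -2.36
e^(−rT) = e^(−0.046·0.25) = 0.9886
N(−d₂) = N(2.36) = 0.9909;  N(−d₁) = N(2.16) = 0.9846
P = 220·0.9886·0.9909 − 140·0.9846 = 215.5128 − 137.8440 = 77.6688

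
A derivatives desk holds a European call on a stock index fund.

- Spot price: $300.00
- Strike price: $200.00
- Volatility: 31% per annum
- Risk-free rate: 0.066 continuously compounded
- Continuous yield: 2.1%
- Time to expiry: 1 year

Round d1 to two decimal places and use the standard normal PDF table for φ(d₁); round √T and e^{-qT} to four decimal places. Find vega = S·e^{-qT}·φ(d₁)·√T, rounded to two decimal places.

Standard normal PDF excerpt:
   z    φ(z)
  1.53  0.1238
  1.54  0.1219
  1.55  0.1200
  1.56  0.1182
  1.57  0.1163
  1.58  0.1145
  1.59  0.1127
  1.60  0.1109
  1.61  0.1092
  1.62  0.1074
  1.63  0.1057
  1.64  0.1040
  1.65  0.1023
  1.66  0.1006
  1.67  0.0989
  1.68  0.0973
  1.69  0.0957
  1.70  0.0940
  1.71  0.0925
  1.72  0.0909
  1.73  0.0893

32.08

σ√T = 0.31·√1 = 0.3100
ln(S/K) + (r − q + σ²/2)T = ln(300/200) + (0.066 − 0.021 + 0.31²/2)·1 = 0.4055 + 0.0930 = 0.4985
d₁ = 0.4985 / 0.3100 = 1.6081 which rounds to 1.61
√T = √1 = 1.0000
φ(d₁) = φ(1.61) = 0.1092
exp(−qT) = exp(−0.021·1) = 0.9792
vega = S·exp(−qT)·φ(d₁)·√T = 300·0.9792·0.1092·1.0000 = 32.0786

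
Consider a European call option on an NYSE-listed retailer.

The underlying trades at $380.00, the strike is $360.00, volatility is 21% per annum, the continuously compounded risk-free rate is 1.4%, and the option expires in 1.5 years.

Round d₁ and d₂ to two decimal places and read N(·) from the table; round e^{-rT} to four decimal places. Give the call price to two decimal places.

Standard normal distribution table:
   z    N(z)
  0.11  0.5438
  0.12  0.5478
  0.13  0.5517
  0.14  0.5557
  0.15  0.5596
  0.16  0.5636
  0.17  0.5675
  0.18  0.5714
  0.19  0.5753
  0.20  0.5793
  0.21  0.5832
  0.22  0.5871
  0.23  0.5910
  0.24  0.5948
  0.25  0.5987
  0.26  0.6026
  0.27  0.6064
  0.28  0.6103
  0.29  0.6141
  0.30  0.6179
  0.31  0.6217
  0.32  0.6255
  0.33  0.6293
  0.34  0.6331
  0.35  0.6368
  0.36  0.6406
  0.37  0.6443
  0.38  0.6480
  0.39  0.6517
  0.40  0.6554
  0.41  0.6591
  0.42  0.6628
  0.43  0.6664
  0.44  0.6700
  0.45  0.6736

$53.19

T = 1.5;  σ√T = 0.2572
d₁ = [ln(380/360) + (0.014 + ½·0.21²)·1.5] / (σ√T) = (0.0541 + 0.0541) / 0.2572 = 0.4205 → 0.42
d₂ = 0.4205 − 0.2572 = 0.1633 → 0.16
exp(−rT) = exp(−0.014·1.5) = 0.9792
C = 380·N(0.42) − 360·0.9792·N(0.16) = 380·0.6628 − 360·0.9792·0.5636 = 251.8640 − 198.6758 = 53.1882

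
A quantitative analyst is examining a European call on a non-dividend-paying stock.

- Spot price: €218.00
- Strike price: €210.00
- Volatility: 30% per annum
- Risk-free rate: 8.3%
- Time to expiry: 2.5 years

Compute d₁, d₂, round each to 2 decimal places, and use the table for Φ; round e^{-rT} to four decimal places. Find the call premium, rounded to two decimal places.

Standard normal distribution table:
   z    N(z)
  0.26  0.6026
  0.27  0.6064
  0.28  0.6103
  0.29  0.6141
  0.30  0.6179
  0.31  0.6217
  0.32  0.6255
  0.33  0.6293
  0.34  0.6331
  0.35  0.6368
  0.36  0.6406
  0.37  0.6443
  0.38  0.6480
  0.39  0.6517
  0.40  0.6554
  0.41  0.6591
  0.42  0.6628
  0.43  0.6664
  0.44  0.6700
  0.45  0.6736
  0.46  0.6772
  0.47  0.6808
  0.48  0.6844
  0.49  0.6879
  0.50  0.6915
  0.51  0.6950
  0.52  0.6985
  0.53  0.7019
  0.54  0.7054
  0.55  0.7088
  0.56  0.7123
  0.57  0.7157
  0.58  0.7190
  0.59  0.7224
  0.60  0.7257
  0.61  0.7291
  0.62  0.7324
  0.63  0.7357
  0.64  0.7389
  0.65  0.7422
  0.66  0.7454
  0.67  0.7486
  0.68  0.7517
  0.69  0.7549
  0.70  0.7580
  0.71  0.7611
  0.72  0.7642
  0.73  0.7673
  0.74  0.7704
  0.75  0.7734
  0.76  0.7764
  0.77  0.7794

σ√T = 0.3 × 1.5811 = 0.4743
ln(S/K) + (r + σ²/2)T = ln(218/210) + (0.083 + 0.3²/2)·2.5 = 0.0374 + 0.3200 = 0.3574
d₁ = 0.3574 / 0.4743 = 0.7534 which rounds to 0.75
d₂ = d₁ − σ√T = 0.7534 − 0.4743 = 0.2791 which rounds to 0.28
e^(−rT) = e^(−0.083·2.5) = 0.8126
N(d₁) = N(0.75) = 0.7734;  N(d₂) = N(0.28) = 0.6103
C = 218·0.7734 − 210·0.8126·0.6103 = 168.6012 − 104.1453 = 64.4559

€64.46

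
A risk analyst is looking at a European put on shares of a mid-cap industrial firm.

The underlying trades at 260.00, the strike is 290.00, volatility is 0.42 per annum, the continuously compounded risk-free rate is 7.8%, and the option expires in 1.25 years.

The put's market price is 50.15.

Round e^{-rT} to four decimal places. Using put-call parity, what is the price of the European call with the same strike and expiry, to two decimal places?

47.09

exp(−rT) = exp(−0.078·1.25) = 0.9071
Put-call parity: C − P = S − K·e^(−rT) = 260 − 290·0.9071 = 260 − 263.0590 = -3.0590
C = P + (C − P) = 50.15 + (-3.0590) = 47.0910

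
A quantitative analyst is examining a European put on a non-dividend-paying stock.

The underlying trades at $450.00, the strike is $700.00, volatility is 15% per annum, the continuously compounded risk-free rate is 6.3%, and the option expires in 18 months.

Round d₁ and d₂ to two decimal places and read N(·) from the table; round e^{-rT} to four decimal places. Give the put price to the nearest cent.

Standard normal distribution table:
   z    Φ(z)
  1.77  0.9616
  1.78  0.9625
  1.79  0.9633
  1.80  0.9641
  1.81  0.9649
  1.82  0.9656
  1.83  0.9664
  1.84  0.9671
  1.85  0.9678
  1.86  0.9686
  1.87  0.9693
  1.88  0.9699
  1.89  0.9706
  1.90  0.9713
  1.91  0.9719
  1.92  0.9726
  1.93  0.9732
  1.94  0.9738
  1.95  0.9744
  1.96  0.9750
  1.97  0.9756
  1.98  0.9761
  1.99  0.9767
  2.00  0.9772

T = 1.5;  σ√T = 0.1837
d₁ = [ln(450/700) + (0.063 + 0.15²/2)·1.5] / 0.1837 = [-0.4418 + 0.1114] / 0.1837 = -1.7988 ⇒ -1.80
d₂ = d₁ − σ√T = -1.7988 − 0.1837 = -1.9825 ⇒ -1.98
e^(−rT) = e^(−0.063·1.5) = 0.9098
N(−d₂) = N(1.98) = 0.9761;  N(−d₁) = N(1.80) = 0.9641
P = 700·0.9098·0.9761 − 450·0.9641 = 621.6390 − 433.8450 = 187.7940

$187.79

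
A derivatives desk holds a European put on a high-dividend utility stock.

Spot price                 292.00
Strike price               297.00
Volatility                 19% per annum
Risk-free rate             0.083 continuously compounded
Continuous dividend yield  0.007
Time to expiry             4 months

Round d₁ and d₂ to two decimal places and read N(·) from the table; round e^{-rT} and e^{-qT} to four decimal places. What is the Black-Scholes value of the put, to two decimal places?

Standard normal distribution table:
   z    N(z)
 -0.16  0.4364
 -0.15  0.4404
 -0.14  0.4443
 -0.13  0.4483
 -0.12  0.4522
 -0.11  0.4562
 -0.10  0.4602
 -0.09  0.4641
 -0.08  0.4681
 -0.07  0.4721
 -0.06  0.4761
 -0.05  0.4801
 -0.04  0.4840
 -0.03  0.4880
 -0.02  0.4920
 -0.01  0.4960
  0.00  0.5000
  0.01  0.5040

σ√T = 0.19·√0.3333 = 0.1097
d₁ = [ln(292/297) + (0.083 − 0.007 + 0.19²/2)·0.3333] / 0.1097 = [-0.0170 + 0.0313] / 0.1097 = 0.1310 ⇒ 0.13
d₂ = d₁ − σ√T = 0.1310 − 0.1097 = 0.0213 ⇒ 0.02
exp(−qT) = exp(−0.007·0.3333) = 0.9977;  exp(−rT) = exp(−0.083·0.3333) = 0.9727
N(−d₂) = N(-0.02) = 0.4920;  N(−d₁) = N(-0.13) = 0.4483
P = 297·0.9727·0.4920 − 292·0.9977·0.4483 = 142.1348 − 130.6025 = 11.5323

11.53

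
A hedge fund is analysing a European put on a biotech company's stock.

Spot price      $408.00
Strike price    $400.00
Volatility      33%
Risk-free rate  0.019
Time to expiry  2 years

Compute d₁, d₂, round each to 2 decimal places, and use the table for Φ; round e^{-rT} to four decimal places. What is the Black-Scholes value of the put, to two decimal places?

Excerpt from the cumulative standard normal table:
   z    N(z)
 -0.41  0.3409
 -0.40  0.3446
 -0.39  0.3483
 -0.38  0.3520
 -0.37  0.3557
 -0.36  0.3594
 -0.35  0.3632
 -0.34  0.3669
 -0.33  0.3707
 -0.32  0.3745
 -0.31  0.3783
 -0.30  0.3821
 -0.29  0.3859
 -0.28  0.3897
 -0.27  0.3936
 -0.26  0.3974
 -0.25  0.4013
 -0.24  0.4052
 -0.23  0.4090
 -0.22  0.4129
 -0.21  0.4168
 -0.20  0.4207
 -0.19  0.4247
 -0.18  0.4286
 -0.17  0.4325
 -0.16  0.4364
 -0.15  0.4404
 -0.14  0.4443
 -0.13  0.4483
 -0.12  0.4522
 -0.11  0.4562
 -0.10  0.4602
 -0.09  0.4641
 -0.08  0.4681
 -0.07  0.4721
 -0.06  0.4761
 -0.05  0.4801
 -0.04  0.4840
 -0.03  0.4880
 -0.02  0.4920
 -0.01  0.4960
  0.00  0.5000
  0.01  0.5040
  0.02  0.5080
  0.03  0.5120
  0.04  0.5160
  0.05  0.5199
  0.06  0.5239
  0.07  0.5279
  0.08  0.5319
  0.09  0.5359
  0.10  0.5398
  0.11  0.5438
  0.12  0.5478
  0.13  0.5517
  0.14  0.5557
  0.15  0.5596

σ√T = 0.33·√2 = 0.4667
ln(S/K) + (r + σ²/2)T = ln(408/400) + (0.019 + 0.33²/2)·2 = 0.0198 + 0.1469 = 0.1667
d₁ = 0.1667 / 0.4667 = 0.3572 ⇒ 0.36
d₂ = d₁ − σ√T = 0.3572 − 0.4667 = -0.1095 ⇒ -0.11
exp(−rT) = exp(−0.019·2) = 0.9627
N(−d₂) = N(0.11) = 0.5438;  N(−d₁) = N(-0.36) = 0.3594
P = 400·0.9627·0.5438 − 408·0.3594 = 209.4065 − 146.6352 = 62.7713

$62.77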